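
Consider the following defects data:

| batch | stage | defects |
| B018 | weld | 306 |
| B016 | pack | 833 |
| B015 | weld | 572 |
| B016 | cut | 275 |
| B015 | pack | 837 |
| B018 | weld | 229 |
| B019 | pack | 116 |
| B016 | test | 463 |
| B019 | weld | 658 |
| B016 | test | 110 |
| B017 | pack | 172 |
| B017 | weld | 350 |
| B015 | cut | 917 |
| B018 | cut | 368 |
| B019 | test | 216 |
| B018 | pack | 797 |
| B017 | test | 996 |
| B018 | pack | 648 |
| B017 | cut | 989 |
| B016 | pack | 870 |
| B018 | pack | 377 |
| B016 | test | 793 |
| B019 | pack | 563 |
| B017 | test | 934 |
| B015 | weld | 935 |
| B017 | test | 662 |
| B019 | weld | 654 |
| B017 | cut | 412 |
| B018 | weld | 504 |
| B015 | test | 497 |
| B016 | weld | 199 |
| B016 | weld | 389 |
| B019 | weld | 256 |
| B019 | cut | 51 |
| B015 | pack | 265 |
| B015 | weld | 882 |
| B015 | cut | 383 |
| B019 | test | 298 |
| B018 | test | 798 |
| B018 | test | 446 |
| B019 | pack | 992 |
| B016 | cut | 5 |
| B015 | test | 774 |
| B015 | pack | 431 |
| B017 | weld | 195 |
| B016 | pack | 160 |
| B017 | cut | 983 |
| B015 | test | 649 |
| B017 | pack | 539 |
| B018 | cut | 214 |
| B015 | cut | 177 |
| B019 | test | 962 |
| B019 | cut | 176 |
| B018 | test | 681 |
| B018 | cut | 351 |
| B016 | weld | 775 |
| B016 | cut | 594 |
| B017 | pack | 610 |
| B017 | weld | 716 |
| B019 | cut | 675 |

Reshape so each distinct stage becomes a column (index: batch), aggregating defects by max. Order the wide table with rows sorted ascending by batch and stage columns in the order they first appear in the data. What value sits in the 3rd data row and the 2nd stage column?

With rows sorted ascending by batch, row 3 is batch=B017. stage columns in first-appearance order: weld, pack, cut, test; column 2 is pack.
Long rows with batch=B017, stage=pack: max(172, 539, 610) = 610.

610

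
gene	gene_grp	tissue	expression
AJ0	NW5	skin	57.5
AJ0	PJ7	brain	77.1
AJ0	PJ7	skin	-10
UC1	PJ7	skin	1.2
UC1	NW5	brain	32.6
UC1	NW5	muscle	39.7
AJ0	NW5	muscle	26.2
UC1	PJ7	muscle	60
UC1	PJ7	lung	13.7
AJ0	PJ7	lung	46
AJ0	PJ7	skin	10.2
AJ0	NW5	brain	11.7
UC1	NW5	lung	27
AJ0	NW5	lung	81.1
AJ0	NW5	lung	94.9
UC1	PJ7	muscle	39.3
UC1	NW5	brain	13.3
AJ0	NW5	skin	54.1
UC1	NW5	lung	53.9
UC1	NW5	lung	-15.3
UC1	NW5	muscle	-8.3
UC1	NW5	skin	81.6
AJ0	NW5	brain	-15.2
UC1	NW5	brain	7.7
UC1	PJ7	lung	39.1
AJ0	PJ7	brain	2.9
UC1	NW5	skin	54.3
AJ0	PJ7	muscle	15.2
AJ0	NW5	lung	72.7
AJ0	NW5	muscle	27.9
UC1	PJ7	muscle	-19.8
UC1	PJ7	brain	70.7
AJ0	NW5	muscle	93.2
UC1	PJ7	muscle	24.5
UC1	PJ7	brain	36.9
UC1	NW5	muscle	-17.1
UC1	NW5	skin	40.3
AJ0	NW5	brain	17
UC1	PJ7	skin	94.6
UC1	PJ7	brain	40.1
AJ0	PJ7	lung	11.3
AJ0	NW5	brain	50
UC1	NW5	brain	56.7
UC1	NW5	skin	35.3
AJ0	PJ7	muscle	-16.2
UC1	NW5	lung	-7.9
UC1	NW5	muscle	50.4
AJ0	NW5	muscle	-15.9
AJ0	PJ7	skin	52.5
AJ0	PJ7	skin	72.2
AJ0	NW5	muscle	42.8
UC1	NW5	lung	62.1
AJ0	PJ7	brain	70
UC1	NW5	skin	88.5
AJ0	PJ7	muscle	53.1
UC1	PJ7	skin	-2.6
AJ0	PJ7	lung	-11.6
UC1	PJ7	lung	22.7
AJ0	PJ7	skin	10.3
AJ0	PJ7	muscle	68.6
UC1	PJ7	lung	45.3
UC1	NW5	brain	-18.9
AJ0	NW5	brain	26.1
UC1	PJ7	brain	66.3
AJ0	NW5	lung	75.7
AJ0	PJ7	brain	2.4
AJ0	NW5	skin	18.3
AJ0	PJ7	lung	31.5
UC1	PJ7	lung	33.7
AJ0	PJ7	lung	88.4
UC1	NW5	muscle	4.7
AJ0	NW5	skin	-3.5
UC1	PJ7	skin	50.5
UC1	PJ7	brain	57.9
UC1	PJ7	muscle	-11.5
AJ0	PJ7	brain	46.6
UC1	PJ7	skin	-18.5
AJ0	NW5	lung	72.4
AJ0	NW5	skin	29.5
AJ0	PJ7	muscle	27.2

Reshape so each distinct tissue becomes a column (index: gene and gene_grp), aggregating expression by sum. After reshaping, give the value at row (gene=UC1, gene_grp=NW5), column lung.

Rows with gene=UC1, gene_grp=NW5 and tissue=lung: expression values are 27, 53.9, -15.3, -7.9, 62.1.
27 + 53.9 + -15.3 + -7.9 + 62.1 = 119.8.

119.8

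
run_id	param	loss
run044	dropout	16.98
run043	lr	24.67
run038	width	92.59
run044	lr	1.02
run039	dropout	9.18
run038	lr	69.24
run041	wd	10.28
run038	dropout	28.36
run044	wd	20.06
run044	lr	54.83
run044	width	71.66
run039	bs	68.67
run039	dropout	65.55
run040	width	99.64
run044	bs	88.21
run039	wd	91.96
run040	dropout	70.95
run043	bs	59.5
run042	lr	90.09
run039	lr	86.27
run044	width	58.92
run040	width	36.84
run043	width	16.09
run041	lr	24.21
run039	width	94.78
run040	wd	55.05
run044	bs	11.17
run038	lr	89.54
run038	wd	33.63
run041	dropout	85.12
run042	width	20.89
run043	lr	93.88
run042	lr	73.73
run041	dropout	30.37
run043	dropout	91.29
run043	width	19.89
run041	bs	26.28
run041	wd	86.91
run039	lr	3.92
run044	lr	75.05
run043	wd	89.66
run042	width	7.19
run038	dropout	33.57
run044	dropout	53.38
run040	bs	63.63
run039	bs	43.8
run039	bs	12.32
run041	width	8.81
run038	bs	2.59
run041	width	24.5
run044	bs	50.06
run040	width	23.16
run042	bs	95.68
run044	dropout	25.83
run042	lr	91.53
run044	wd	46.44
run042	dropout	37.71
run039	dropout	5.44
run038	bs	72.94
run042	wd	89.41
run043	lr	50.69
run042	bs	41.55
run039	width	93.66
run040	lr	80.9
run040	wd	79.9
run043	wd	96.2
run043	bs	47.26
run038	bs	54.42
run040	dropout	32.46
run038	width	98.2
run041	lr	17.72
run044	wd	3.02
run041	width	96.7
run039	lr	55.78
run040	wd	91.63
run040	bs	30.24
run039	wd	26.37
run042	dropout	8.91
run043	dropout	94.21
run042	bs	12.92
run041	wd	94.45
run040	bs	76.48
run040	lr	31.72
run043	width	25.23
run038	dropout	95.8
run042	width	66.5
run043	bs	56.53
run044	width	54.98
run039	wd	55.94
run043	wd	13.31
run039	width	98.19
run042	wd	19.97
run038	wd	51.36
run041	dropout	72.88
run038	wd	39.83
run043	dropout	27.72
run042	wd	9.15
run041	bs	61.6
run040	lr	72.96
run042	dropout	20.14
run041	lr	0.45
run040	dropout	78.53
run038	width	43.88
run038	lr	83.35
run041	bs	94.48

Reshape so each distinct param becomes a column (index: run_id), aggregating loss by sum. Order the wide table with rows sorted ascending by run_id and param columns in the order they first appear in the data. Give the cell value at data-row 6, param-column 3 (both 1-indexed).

61.21

With rows sorted ascending by run_id, row 6 is run_id=run043. param columns in first-appearance order: dropout, lr, width, wd, bs; column 3 is width.
Long rows with run_id=run043, param=width: 16.09 + 19.89 + 25.23 = 61.21.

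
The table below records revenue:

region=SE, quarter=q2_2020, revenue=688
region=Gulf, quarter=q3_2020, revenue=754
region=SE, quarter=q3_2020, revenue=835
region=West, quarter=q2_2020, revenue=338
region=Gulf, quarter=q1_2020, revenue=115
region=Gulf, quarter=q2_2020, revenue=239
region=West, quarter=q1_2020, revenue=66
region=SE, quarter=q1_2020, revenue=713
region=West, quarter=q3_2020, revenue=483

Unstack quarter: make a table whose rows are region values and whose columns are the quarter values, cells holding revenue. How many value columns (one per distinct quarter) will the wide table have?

3

3 distinct quarter values: q1_2020, q2_2020, q3_2020.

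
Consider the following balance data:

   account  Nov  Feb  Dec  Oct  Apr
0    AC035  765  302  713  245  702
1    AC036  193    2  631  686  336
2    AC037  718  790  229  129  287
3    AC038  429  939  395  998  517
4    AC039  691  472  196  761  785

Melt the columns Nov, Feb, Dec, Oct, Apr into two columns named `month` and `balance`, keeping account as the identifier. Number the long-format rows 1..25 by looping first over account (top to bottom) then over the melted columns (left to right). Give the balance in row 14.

25 rows total (5 × 5). Row 14: index ⌊(14-1)/5⌋ = 2 into account → AC037; (14-1) mod 5 = 3 into the melted columns → Oct.
So row 14 is (AC037, Oct, 129); balance = 129.

129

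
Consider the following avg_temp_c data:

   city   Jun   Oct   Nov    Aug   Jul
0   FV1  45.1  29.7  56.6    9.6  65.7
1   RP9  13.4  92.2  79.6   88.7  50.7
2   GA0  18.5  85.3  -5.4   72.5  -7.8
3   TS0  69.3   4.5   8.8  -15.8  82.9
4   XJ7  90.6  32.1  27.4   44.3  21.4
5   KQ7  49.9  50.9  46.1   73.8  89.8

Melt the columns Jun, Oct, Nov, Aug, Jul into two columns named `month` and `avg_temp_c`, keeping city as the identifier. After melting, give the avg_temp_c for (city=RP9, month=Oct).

92.2

Unpivoting turns each (city, wide-column) pair into one long row.
The wide cell at row RP9, column Oct holds 92.2, so the long row (RP9, Oct) has avg_temp_c=92.2.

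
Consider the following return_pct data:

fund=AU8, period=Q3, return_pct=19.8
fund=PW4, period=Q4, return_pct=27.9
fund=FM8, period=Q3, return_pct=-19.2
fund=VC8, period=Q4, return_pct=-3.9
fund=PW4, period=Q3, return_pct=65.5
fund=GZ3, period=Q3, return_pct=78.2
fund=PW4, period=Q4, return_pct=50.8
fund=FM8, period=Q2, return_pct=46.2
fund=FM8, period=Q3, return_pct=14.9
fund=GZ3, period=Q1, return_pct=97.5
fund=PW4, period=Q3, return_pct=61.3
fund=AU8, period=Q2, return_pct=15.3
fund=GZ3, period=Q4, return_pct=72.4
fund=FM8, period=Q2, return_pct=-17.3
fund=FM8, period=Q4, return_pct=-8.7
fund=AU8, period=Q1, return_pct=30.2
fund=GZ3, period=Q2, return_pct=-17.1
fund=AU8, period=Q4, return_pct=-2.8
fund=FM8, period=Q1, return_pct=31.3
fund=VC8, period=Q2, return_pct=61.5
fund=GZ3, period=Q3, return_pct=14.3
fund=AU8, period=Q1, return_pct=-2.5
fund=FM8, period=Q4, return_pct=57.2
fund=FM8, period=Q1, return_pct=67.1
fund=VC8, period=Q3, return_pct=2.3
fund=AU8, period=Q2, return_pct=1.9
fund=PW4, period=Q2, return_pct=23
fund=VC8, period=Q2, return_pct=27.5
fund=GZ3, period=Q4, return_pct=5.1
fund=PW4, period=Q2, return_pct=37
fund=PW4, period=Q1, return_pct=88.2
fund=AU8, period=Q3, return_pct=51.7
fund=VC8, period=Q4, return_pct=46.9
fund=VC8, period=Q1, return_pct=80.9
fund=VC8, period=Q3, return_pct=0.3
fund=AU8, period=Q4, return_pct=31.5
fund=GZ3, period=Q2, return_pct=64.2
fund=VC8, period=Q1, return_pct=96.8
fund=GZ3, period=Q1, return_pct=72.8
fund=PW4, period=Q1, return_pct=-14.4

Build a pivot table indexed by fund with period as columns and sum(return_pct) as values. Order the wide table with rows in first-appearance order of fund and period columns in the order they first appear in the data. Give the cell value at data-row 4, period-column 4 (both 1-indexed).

177.7

With rows in first-appearance order of fund, row 4 is fund=VC8. period columns in first-appearance order: Q3, Q4, Q2, Q1; column 4 is Q1.
Long rows with fund=VC8, period=Q1: 80.9 + 96.8 = 177.7.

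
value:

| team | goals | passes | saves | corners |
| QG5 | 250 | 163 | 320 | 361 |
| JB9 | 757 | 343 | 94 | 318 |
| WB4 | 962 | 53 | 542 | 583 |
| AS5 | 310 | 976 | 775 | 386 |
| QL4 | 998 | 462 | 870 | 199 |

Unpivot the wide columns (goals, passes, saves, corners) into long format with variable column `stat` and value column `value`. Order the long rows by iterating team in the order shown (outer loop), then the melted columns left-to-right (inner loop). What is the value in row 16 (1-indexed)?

386

20 rows total (5 × 4). Row 16: index ⌊(16-1)/4⌋ = 3 into team → AS5; (16-1) mod 4 = 3 into the melted columns → corners.
So row 16 is (AS5, corners, 386); value = 386.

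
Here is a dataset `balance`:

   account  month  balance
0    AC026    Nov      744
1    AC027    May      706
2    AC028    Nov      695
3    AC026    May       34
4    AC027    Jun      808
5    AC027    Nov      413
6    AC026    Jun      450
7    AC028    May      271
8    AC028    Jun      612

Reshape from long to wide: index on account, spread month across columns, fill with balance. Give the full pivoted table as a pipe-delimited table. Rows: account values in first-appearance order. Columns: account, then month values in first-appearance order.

| account | Nov | May | Jun |
| AC026 | 744 | 34 | 450 |
| AC027 | 413 | 706 | 808 |
| AC028 | 695 | 271 | 612 |

Columns: account plus the 3 distinct month values (Nov, May, Jun).
For example, row AC026 column Nov takes balance=744 from the long row (AC026, Nov).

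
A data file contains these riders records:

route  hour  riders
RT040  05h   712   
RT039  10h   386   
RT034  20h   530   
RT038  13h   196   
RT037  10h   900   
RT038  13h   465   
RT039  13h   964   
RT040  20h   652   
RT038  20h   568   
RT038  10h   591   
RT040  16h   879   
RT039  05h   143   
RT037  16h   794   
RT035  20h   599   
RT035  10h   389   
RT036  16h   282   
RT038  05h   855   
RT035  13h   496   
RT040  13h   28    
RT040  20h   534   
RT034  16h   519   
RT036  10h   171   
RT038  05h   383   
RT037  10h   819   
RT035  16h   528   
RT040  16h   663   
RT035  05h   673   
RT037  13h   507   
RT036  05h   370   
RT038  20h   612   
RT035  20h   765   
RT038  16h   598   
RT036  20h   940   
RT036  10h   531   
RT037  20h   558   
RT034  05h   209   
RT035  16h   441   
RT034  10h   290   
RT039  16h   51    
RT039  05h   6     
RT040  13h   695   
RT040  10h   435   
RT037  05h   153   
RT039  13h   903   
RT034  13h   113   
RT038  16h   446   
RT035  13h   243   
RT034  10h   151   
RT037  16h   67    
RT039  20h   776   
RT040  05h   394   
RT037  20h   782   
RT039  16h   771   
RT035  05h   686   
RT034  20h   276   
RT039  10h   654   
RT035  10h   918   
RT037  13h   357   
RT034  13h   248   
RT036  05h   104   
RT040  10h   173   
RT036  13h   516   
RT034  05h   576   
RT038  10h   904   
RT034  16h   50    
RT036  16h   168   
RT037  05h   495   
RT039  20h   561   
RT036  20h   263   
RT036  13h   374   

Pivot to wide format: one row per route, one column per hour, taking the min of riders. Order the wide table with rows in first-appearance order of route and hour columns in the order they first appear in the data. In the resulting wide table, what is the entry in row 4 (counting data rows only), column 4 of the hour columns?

With rows in first-appearance order of route, row 4 is route=RT038. hour columns in first-appearance order: 05h, 10h, 20h, 13h, 16h; column 4 is 13h.
Long rows with route=RT038, hour=13h: min(196, 465) = 196.

196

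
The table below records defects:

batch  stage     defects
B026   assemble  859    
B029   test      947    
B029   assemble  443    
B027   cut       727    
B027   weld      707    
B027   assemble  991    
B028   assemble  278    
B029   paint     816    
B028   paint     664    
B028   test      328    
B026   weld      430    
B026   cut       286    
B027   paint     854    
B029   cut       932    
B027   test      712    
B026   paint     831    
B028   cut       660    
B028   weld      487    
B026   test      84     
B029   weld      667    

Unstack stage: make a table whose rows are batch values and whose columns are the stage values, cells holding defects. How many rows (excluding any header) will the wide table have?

4

4 distinct batch values → 4 rows.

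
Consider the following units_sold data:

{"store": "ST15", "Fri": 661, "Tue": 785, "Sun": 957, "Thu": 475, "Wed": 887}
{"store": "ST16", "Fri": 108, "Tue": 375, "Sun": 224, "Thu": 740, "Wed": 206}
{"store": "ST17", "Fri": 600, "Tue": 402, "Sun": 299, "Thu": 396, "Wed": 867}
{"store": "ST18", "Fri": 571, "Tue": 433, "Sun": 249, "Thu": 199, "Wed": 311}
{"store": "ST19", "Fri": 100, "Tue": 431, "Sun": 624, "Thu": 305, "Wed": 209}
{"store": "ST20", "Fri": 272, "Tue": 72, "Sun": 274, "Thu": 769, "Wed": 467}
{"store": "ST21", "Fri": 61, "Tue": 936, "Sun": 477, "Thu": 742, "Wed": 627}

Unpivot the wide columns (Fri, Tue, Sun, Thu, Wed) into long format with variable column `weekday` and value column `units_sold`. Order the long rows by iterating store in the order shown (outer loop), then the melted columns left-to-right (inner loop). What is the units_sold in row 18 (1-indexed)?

35 rows total (7 × 5). Row 18: index ⌊(18-1)/5⌋ = 3 into store → ST18; (18-1) mod 5 = 2 into the melted columns → Sun.
So row 18 is (ST18, Sun, 249); units_sold = 249.

249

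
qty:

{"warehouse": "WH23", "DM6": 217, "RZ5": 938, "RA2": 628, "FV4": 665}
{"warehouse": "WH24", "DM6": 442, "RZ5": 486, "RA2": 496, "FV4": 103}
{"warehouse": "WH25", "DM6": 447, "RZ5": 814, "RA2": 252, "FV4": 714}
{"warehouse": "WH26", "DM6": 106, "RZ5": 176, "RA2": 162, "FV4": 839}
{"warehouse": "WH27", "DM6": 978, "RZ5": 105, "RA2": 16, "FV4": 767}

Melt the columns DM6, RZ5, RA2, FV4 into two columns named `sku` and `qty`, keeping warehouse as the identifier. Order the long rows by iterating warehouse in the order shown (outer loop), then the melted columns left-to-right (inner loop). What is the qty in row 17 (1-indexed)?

978

20 rows total (5 × 4). Row 17: index ⌊(17-1)/4⌋ = 4 into warehouse → WH27; (17-1) mod 4 = 0 into the melted columns → DM6.
So row 17 is (WH27, DM6, 978); qty = 978.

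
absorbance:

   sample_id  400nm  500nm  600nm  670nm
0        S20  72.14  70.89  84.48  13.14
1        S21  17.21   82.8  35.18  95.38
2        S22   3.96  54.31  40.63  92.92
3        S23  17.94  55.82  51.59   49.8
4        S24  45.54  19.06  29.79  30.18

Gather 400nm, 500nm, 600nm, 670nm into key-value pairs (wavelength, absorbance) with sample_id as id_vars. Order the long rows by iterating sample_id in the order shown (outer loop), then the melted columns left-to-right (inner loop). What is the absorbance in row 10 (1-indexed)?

54.31

20 rows total (5 × 4). Row 10: index ⌊(10-1)/4⌋ = 2 into sample_id → S22; (10-1) mod 4 = 1 into the melted columns → 500nm.
So row 10 is (S22, 500nm, 54.31); absorbance = 54.31.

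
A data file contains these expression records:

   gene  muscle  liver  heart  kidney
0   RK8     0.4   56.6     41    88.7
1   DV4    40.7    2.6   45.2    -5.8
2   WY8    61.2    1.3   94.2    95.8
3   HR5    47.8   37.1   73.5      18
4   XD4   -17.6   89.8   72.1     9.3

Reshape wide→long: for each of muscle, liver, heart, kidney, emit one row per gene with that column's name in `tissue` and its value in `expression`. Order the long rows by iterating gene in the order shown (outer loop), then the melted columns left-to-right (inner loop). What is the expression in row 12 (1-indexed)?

20 rows total (5 × 4). Row 12: index ⌊(12-1)/4⌋ = 2 into gene → WY8; (12-1) mod 4 = 3 into the melted columns → kidney.
So row 12 is (WY8, kidney, 95.8); expression = 95.8.

95.8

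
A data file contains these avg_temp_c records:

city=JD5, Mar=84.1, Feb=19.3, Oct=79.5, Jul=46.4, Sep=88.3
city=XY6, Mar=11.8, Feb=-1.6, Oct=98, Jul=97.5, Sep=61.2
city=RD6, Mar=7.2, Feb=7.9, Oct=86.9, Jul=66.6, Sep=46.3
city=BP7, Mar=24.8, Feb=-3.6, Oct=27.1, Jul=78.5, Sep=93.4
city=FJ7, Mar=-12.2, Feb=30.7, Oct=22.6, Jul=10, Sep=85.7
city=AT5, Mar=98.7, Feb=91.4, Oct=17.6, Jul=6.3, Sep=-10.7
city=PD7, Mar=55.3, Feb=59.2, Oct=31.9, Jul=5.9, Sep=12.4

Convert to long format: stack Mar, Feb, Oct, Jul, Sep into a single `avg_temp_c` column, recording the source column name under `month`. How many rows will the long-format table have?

7 city values × 5 melted columns = 35 rows.

35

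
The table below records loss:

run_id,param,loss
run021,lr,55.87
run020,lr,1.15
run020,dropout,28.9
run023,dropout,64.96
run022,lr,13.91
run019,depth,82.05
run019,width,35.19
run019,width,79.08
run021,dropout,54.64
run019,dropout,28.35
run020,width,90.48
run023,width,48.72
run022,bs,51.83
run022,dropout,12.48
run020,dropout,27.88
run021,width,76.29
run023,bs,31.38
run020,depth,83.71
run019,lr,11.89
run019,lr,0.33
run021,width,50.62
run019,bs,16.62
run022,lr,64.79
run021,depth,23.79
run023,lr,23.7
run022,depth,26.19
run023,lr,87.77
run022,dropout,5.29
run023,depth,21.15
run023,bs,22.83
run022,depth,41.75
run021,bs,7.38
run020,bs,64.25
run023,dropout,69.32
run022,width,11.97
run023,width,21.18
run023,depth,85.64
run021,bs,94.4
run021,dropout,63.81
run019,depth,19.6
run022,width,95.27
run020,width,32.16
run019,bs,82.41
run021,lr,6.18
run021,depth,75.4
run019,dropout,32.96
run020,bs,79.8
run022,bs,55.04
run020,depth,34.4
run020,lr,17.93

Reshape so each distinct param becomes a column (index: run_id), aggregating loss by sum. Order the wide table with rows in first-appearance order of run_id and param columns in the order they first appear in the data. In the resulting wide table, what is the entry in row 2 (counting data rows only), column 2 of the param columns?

With rows in first-appearance order of run_id, row 2 is run_id=run020. param columns in first-appearance order: lr, dropout, depth, width, bs; column 2 is dropout.
Long rows with run_id=run020, param=dropout: 28.9 + 27.88 = 56.78.

56.78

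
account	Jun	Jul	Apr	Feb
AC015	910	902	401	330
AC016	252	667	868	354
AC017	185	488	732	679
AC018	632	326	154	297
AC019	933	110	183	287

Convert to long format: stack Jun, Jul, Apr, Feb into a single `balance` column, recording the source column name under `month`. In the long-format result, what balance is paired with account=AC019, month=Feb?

287

Unpivoting turns each (account, wide-column) pair into one long row.
The wide cell at row AC019, column Feb holds 287, so the long row (AC019, Feb) has balance=287.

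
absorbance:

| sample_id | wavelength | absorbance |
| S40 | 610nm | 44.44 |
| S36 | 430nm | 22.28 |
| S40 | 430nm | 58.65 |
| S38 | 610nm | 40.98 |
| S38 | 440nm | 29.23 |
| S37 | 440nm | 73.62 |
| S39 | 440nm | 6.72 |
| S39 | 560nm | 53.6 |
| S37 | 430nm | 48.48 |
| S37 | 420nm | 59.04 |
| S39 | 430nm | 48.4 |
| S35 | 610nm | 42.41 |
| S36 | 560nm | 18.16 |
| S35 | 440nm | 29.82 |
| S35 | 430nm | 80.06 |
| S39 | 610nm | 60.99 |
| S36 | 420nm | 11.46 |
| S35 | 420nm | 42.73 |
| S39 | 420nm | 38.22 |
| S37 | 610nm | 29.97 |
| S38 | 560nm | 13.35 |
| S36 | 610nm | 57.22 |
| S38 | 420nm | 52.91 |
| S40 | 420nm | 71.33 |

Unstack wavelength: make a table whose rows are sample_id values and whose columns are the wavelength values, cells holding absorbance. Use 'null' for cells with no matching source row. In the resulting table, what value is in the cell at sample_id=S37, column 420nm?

59.04

The long row with sample_id=S37, wavelength=420nm has absorbance=59.04.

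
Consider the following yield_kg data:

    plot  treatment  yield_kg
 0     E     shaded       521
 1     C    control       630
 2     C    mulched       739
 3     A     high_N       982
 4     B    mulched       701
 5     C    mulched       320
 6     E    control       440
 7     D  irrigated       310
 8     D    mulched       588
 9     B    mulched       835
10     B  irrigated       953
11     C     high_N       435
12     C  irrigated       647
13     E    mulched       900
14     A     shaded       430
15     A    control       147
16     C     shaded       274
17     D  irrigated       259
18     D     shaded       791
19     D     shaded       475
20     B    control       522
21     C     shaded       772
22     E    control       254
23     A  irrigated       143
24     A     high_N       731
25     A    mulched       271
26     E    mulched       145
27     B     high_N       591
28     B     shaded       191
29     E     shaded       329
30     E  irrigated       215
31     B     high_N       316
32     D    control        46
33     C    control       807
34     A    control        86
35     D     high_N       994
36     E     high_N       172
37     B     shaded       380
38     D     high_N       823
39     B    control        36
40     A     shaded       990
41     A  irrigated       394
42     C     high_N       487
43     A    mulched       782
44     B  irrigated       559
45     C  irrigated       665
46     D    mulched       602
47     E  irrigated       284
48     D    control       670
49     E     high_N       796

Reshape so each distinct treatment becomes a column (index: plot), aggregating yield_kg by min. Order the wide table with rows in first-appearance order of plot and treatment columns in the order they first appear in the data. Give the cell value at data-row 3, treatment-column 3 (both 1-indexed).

271

With rows in first-appearance order of plot, row 3 is plot=A. treatment columns in first-appearance order: shaded, control, mulched, high_N, irrigated; column 3 is mulched.
Long rows with plot=A, treatment=mulched: min(271, 782) = 271.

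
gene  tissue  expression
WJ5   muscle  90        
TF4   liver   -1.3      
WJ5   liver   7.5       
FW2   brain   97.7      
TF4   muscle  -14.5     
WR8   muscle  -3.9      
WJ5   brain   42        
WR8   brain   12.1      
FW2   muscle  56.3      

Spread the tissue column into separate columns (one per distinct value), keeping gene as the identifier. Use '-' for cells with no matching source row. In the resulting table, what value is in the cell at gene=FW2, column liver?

-

No long-format row has gene=FW2 and tissue=liver, so the cell is -.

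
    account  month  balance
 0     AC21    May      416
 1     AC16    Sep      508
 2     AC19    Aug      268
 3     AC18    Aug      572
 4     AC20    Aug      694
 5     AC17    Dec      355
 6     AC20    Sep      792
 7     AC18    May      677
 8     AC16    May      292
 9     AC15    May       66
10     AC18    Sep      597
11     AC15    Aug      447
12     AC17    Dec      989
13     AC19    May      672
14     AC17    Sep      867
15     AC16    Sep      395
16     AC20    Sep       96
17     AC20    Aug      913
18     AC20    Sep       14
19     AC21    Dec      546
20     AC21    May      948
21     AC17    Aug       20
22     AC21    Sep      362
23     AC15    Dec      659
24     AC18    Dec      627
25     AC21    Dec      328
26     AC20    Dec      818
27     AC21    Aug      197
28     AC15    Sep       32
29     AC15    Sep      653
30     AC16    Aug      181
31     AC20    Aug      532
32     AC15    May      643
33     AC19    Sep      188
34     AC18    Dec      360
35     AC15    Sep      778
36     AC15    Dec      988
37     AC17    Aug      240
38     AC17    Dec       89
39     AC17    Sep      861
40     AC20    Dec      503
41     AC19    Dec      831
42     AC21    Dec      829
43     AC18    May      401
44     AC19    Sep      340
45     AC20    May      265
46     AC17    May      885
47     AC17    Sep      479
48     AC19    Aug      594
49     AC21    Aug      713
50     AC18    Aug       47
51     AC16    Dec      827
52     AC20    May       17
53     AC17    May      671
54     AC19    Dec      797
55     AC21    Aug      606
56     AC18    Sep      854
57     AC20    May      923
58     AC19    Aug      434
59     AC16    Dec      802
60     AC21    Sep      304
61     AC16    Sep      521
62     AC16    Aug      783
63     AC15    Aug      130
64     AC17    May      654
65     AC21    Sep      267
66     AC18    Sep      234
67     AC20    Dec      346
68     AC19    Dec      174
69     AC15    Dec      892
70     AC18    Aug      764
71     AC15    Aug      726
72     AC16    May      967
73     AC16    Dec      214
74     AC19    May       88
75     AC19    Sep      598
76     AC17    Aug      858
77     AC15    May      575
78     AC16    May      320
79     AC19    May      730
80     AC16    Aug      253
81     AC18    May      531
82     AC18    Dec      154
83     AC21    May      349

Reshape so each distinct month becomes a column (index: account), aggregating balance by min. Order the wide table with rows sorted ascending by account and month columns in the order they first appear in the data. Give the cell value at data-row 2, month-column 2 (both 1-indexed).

395

With rows sorted ascending by account, row 2 is account=AC16. month columns in first-appearance order: May, Sep, Aug, Dec; column 2 is Sep.
Long rows with account=AC16, month=Sep: min(508, 395, 521) = 395.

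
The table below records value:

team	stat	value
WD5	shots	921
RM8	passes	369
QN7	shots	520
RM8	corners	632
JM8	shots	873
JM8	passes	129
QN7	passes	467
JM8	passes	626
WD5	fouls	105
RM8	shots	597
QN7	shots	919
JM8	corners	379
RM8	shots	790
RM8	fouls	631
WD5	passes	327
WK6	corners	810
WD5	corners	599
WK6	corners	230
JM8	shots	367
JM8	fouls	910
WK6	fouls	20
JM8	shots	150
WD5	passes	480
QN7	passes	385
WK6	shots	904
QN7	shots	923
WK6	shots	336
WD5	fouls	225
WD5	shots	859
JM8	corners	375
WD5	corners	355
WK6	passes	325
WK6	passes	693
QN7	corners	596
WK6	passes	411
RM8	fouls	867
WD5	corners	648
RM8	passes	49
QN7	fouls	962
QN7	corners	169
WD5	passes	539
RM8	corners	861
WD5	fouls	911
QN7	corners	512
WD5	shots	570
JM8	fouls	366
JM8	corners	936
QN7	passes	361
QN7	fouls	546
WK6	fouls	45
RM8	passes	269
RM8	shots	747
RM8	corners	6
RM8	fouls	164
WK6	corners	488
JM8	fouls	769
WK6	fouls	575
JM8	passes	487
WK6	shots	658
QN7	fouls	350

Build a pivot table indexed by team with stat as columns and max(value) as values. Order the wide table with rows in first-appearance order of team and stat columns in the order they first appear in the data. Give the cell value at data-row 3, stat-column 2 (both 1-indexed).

With rows in first-appearance order of team, row 3 is team=QN7. stat columns in first-appearance order: shots, passes, corners, fouls; column 2 is passes.
Long rows with team=QN7, stat=passes: max(467, 385, 361) = 467.

467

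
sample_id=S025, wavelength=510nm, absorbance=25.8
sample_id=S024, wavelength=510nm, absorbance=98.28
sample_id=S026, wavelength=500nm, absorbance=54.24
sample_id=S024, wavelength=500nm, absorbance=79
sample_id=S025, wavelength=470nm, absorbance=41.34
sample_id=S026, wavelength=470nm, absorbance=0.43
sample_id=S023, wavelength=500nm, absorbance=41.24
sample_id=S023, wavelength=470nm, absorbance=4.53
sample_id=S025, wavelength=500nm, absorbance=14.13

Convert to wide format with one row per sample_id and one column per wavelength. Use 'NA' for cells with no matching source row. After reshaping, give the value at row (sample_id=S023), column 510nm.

No long-format row has sample_id=S023 and wavelength=510nm, so the cell is NA.

NA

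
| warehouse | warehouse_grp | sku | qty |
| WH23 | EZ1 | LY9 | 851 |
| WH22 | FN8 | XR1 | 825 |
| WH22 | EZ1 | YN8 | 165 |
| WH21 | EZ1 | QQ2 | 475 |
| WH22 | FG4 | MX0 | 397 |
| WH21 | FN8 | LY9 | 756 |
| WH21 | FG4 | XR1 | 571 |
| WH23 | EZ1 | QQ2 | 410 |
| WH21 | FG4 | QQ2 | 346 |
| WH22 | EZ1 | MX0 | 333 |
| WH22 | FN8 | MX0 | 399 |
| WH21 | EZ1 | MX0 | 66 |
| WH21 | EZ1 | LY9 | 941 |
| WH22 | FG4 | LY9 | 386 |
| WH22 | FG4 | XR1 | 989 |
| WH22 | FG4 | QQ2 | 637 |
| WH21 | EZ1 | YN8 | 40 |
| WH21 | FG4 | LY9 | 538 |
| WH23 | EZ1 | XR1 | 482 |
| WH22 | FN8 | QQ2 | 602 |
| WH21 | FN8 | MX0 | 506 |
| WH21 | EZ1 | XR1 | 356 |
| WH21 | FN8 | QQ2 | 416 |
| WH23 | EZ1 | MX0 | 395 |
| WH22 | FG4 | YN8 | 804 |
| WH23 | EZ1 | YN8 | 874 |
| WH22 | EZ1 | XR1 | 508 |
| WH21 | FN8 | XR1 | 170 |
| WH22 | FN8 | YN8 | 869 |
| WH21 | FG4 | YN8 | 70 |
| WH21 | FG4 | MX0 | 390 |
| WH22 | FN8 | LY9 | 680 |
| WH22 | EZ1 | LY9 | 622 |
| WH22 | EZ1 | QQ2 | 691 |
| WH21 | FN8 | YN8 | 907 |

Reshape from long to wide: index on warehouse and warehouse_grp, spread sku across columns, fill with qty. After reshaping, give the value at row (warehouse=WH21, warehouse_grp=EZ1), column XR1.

356

Wide layout: rows indexed by warehouse and warehouse_grp, columns are the 5 distinct sku values (LY9, XR1, YN8, QQ2, MX0).
Cell (warehouse=WH21, warehouse_grp=EZ1, sku=XR1) draws from the long row where warehouse=WH21, warehouse_grp=EZ1 and sku=XR1, which has qty=356.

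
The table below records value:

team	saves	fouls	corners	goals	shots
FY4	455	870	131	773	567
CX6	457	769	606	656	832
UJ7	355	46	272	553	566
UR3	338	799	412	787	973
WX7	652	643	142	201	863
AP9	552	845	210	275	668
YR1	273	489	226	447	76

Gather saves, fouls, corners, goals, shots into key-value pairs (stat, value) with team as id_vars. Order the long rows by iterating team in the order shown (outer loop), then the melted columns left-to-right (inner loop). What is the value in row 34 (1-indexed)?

447

35 rows total (7 × 5). Row 34: index ⌊(34-1)/5⌋ = 6 into team → YR1; (34-1) mod 5 = 3 into the melted columns → goals.
So row 34 is (YR1, goals, 447); value = 447.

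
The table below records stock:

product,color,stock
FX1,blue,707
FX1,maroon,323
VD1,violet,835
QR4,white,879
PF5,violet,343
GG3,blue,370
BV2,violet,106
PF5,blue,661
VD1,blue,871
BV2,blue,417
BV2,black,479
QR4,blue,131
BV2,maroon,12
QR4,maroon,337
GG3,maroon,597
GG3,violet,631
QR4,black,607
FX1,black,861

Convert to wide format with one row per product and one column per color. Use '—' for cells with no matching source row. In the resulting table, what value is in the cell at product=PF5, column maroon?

—

No long-format row has product=PF5 and color=maroon, so the cell is —.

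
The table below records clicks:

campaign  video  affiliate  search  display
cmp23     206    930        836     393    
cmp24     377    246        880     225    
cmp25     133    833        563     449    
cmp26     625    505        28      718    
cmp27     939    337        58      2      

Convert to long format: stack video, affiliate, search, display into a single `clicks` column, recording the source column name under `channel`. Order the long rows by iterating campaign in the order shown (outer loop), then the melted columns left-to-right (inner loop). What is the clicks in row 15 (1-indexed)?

20 rows total (5 × 4). Row 15: index ⌊(15-1)/4⌋ = 3 into campaign → cmp26; (15-1) mod 4 = 2 into the melted columns → search.
So row 15 is (cmp26, search, 28); clicks = 28.

28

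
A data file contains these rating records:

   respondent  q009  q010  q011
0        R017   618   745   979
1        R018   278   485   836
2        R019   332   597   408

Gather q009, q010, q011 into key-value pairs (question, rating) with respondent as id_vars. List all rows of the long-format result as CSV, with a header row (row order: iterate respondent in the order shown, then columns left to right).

respondent,question,rating
R017,q009,618
R017,q010,745
R017,q011,979
R018,q009,278
R018,q010,485
R018,q011,836
R019,q009,332
R019,q010,597
R019,q011,408

Each (respondent, column) pair becomes one row: 3 × 3 = 9 rows.
For example, (R017, q009) → rating=618.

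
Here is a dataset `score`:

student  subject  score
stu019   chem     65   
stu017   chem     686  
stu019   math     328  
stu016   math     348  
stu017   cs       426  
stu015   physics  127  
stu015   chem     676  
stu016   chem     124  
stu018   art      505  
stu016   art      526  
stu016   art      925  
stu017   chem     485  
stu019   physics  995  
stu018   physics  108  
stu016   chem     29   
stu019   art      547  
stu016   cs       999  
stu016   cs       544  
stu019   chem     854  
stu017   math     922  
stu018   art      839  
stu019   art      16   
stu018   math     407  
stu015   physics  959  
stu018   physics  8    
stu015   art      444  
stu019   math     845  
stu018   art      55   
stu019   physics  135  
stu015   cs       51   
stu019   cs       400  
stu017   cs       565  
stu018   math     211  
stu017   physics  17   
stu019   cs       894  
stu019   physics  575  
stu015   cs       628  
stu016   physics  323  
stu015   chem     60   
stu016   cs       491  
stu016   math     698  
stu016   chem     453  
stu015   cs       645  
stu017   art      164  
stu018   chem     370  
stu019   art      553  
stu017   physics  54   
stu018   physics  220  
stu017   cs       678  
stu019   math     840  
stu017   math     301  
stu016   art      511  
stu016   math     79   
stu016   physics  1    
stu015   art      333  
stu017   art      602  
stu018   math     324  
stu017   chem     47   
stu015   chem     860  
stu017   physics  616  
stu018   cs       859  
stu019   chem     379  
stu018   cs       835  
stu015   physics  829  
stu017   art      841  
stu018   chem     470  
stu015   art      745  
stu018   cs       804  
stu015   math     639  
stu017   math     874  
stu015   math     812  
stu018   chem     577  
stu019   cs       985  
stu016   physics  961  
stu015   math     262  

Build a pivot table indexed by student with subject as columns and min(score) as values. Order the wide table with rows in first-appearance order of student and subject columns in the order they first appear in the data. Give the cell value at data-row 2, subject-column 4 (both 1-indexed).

17

With rows in first-appearance order of student, row 2 is student=stu017. subject columns in first-appearance order: chem, math, cs, physics, art; column 4 is physics.
Long rows with student=stu017, subject=physics: min(17, 54, 616) = 17.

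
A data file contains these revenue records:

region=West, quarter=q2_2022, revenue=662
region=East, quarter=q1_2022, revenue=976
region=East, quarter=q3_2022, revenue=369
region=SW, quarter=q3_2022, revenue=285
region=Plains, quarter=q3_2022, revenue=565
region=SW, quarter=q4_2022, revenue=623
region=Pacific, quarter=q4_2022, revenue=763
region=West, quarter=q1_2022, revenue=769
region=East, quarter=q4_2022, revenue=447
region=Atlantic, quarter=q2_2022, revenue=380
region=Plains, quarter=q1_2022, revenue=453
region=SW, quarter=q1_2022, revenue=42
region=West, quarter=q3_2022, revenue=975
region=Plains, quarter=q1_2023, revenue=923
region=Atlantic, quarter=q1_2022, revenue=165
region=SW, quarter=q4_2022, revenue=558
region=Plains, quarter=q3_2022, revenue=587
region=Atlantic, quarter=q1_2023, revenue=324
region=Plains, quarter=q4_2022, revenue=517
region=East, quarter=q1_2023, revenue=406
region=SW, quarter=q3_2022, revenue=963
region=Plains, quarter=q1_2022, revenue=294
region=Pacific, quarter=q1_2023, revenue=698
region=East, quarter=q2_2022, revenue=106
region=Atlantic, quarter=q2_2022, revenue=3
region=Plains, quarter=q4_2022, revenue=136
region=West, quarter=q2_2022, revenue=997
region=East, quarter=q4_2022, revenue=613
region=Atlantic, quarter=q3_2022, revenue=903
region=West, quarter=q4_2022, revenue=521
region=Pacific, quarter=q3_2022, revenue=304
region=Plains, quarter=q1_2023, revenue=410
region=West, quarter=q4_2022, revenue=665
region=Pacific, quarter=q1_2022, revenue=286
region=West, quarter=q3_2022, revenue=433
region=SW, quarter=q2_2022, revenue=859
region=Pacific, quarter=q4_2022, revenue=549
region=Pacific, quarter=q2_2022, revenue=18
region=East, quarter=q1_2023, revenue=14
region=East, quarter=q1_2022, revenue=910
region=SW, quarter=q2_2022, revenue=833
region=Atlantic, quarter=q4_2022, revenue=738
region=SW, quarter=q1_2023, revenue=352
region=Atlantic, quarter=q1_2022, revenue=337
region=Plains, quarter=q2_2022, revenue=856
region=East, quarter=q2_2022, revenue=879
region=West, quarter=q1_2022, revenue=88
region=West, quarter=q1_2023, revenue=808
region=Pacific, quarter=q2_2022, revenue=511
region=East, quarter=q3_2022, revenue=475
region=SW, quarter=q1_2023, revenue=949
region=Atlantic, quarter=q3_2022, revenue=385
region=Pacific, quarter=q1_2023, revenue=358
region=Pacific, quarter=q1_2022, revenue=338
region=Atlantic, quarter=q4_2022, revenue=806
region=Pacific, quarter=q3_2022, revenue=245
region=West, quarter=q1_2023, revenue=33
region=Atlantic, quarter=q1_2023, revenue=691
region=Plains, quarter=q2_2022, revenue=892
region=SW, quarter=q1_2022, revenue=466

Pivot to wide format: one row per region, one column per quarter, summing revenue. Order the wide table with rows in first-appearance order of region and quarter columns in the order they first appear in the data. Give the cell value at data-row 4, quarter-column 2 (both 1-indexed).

With rows in first-appearance order of region, row 4 is region=Plains. quarter columns in first-appearance order: q2_2022, q1_2022, q3_2022, q4_2022, q1_2023; column 2 is q1_2022.
Long rows with region=Plains, quarter=q1_2022: 453 + 294 = 747.

747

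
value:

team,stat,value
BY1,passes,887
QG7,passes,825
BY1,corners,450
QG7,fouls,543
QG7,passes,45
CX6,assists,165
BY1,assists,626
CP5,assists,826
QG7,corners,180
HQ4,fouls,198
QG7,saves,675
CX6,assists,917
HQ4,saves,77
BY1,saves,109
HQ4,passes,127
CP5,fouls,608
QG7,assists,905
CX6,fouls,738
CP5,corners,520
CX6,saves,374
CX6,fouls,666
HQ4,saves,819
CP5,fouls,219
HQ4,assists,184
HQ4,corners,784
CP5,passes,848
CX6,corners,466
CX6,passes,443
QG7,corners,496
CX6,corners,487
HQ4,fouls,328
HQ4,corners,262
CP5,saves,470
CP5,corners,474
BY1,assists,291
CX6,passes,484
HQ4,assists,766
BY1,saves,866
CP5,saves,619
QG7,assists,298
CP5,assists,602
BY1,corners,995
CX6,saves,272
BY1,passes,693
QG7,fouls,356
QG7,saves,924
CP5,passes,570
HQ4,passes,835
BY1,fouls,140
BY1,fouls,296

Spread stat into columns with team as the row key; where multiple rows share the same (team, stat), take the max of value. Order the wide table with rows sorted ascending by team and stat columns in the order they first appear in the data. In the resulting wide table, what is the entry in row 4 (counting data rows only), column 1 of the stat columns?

835

With rows sorted ascending by team, row 4 is team=HQ4. stat columns in first-appearance order: passes, corners, fouls, assists, saves; column 1 is passes.
Long rows with team=HQ4, stat=passes: max(127, 835) = 835.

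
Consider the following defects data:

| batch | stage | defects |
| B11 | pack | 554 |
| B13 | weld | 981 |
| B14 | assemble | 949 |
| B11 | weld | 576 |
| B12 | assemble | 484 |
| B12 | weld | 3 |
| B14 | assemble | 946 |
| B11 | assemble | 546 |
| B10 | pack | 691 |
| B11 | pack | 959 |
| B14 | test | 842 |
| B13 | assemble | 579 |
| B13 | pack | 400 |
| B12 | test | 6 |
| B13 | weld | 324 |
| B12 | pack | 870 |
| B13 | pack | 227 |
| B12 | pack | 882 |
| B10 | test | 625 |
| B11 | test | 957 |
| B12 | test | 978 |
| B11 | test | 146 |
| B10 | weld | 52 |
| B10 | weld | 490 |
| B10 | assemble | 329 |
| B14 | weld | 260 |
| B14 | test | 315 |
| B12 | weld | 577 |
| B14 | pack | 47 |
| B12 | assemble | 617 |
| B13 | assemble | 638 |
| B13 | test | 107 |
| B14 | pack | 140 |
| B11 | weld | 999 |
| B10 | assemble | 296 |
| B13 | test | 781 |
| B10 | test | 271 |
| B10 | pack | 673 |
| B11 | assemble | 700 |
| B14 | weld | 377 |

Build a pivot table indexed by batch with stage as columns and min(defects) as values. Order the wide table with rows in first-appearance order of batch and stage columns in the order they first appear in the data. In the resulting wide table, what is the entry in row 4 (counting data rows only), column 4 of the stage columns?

With rows in first-appearance order of batch, row 4 is batch=B12. stage columns in first-appearance order: pack, weld, assemble, test; column 4 is test.
Long rows with batch=B12, stage=test: min(6, 978) = 6.

6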